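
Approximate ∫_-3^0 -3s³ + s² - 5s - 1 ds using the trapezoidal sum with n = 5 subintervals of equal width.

Δs = (0 − (-3))/5 = 0.6.
f(-3) = 104, f(-2.4) = 58.232, f(-1.8) = 28.736, f(-1.2) = 11.624, f(-0.6) = 3.008, f(0) = -1.
T_5 = (Δs/2)·[f(s_0) + 2f(s_1) + ... + 2f(s_{4}) + f(s_5)].
Sum = 91.86.

91.86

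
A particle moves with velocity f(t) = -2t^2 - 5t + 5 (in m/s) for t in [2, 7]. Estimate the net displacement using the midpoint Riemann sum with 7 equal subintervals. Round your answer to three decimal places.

Δt = (7 − 2)/7 = 5/7.
Midpoints: 33/14, 43/14, 53/14, 4.5, 73/14, 83/14, 93/14.
f(33/14) = -877/49, f(43/14) = -1432/49, f(53/14) = -2087/49, f(4.5) = -58, f(73/14) = -3697/49, f(83/14) = -4652/49, f(93/14) = -5707/49.
Sum = Δt · [f(33/14) + f(43/14) + f(53/14) + ...].
Sum ≈ -310.408.

-310.408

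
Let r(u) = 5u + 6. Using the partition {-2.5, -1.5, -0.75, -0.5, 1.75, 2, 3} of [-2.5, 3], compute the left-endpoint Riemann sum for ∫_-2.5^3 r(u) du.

20.5

Subinterval widths: 1, 0.75, 0.25, 2.25, 0.25, 1.
Left endpoints: -2.5, -1.5, -0.75, -0.5, 1.75, 2.
r(-2.5) = -6.5, r(-1.5) = -1.5, r(-0.75) = 2.25, r(-0.5) = 3.5, r(1.75) = 14.75, r(2) = 16.
Sum = Σ Δu_i · r(u_i).
Sum = 20.5.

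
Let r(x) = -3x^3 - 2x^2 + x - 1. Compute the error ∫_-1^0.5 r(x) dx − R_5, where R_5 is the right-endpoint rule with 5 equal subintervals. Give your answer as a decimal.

0.050625

Exact integral: ∫_-1^0.5 r(x) dx = -1.921875.
R_5 = -1.9725.
Error = -1.921875 − (-1.9725) = 0.050625.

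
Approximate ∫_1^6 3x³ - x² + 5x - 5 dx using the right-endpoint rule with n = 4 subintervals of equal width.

1398.671875

Δx = (6 − 1)/4 = 1.25.
Right endpoints: 2.25, 3.5, 4.75, 6.
f(2.25) = 35.359375, f(3.5) = 128.875, f(4.75) = 317.703125, f(6) = 637.
Sum = Δx · [f(2.25) + f(3.5) + f(4.75) + f(6)].
Sum = 1398.671875.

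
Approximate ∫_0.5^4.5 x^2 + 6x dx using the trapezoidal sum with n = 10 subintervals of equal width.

Δx = (4.5 − 0.5)/10 = 0.4.
f(0.5) = 3.25, f(0.9) = 6.21, f(1.3) = 9.49, f(1.7) = 13.09, f(2.1) = 17.01, f(2.5) = 21.25, f(2.9) = 25.81, f(3.3) = 30.69, f(3.7) = 35.89, f(4.1) = 41.41, f(4.5) = 47.25.
T_10 = (Δx/2)·[f(x_0) + 2f(x_1) + ... + 2f(x_{9}) + f(x_10)].
Sum = 90.44.

90.44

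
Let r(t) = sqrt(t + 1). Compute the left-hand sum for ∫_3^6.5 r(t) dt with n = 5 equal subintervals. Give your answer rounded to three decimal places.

8.098

Δt = (6.5 − 3)/5 = 0.7.
Left endpoints: 3, 3.7, 4.4, 5.1, 5.8.
r(3) ≈ 2.000, r(3.7) ≈ 2.168, r(4.4) ≈ 2.324, r(5.1) ≈ 2.470, r(5.8) ≈ 2.608.
Sum = Δt · [r(3) + r(3.7) + r(4.4) + r(5.1) + r(5.8)].
Sum ≈ 8.098.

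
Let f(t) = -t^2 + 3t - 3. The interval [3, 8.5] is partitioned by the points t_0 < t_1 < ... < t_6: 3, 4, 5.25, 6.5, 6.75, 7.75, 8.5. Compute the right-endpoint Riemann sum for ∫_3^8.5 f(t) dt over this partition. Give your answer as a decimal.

-141.90625

Subinterval widths: 1, 1.25, 1.25, 0.25, 1, 0.75.
Right endpoints: 4, 5.25, 6.5, 6.75, 7.75, 8.5.
f(4) = -7, f(5.25) = -14.8125, f(6.5) = -25.75, f(6.75) = -28.3125, f(7.75) = -39.8125, f(8.5) = -49.75.
Sum = Σ Δt_i · f(t_i).
Sum = -141.90625.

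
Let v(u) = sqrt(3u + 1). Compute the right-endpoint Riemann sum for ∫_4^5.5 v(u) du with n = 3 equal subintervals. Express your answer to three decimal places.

5.996

Δu = (5.5 − 4)/3 = 0.5.
Right endpoints: 4.5, 5, 5.5.
v(4.5) ≈ 3.808, v(5) ≈ 4.000, v(5.5) ≈ 4.183.
Sum = Δu · [v(4.5) + v(5) + v(5.5)].
Sum ≈ 5.996.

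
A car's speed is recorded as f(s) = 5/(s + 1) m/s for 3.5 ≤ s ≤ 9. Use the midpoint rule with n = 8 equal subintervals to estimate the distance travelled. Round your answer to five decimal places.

Δs = (9 − 3.5)/8 = 0.6875.
Midpoints: 3.84375, 4.53125, 5.21875, 5.90625, 6.59375, 7.28125, 7.96875, 8.65625.
f(3.84375) = 32/31, f(4.53125) = 160/177, f(5.21875) = 160/199, f(5.90625) = 160/221, f(6.59375) = 160/243, f(7.28125) = 32/53, f(7.96875) = 160/287, f(8.65625) = 160/309.
Sum = Δs · [f(3.84375) + f(4.53125) + f(5.21875) + ...].
Sum ≈ 3.98868.

3.98868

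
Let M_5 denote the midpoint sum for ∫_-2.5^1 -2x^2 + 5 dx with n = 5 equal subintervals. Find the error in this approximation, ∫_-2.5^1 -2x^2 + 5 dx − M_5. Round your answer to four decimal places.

Exact integral: ∫_-2.5^1 f(x) dx ≈ 6.416667.
M_5 = 6.7025.
Error ≈ 6.416667 − 6.7025 ≈ -0.2858.

-0.2858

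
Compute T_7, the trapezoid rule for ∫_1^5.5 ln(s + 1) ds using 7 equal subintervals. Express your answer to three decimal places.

Δs = (5.5 − 1)/7 = 9/14.
f(1) ≈ 0.693, f(23/14) ≈ 0.972, f(16/7) ≈ 1.190, f(41/14) ≈ 1.368, f(25/7) ≈ 1.520, f(59/14) ≈ 1.651, f(34/7) ≈ 1.768, f(5.5) ≈ 1.872.
T_7 = (Δs/2)·[f(s_0) + 2f(s_1) + ... + 2f(s_{6}) + f(s_7)].
Sum ≈ 6.269.

6.269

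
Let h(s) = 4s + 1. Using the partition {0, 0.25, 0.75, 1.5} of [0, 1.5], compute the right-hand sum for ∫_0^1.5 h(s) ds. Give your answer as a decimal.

7.75

Subinterval widths: 0.25, 0.5, 0.75.
Right endpoints: 0.25, 0.75, 1.5.
h(0.25) = 2, h(0.75) = 4, h(1.5) = 7.
Sum = Σ Δs_i · h(s_i).
Sum = 7.75.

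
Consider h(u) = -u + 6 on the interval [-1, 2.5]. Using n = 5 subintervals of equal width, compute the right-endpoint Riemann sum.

17.15

Δu = (2.5 − (-1))/5 = 0.7.
Right endpoints: -0.3, 0.4, 1.1, 1.8, 2.5.
h(-0.3) = 6.3, h(0.4) = 5.6, h(1.1) = 4.9, h(1.8) = 4.2, h(2.5) = 3.5.
Sum = Δu · [h(-0.3) + h(0.4) + h(1.1) + h(1.8) + h(2.5)].
Sum = 17.15.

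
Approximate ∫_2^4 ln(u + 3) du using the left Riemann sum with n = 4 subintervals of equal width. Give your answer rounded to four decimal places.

3.4889

Δu = (4 − 2)/4 = 0.5.
Left endpoints: 2, 2.5, 3, 3.5.
f(2) ≈ 1.6094, f(2.5) ≈ 1.7047, f(3) ≈ 1.7918, f(3.5) ≈ 1.8718.
Sum = Δu · [f(2) + f(2.5) + f(3) + f(3.5)].
Sum ≈ 3.4889.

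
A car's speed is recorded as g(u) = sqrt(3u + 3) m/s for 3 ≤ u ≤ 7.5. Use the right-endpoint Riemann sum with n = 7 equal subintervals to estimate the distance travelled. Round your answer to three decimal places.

Δu = (7.5 − 3)/7 = 9/14.
Right endpoints: 51/14, 30/7, 69/14, 39/7, 87/14, 48/7, 7.5.
g(51/14) ≈ 3.732, g(30/7) ≈ 3.982, g(69/14) ≈ 4.217, g(39/7) ≈ 4.440, g(87/14) ≈ 4.652, g(48/7) ≈ 4.855, g(7.5) ≈ 5.050.
Sum = Δu · [g(51/14) + g(30/7) + g(69/14) + ...].
Sum ≈ 19.883.

19.883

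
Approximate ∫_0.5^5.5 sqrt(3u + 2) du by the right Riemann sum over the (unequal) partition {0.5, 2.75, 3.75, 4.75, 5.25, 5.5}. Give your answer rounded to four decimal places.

18.0565

Subinterval widths: 2.25, 1, 1, 0.5, 0.25.
Right endpoints: 2.75, 3.75, 4.75, 5.25, 5.5.
f(2.75) ≈ 3.2016, f(3.75) ≈ 3.6401, f(4.75) ≈ 4.0311, f(5.25) ≈ 4.2131, f(5.5) ≈ 4.3012.
Sum = Σ Δu_i · f(u_i).
Sum ≈ 18.0565.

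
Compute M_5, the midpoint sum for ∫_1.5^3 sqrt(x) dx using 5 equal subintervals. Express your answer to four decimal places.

2.2398

Δx = (3 − 1.5)/5 = 0.3.
Midpoints: 1.65, 1.95, 2.25, 2.55, 2.85.
f(1.65) ≈ 1.2845, f(1.95) ≈ 1.3964, f(2.25) ≈ 1.5000, f(2.55) ≈ 1.5969, f(2.85) ≈ 1.6882.
Sum = Δx · [f(1.65) + f(1.95) + f(2.25) + f(2.55) + f(2.85)].
Sum ≈ 2.2398.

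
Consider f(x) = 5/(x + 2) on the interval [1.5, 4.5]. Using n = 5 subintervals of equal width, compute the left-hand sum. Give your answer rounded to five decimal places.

3.30166

Δx = (4.5 − 1.5)/5 = 0.6.
Left endpoints: 1.5, 2.1, 2.7, 3.3, 3.9.
f(1.5) = 10/7, f(2.1) = 50/41, f(2.7) = 50/47, f(3.3) = 50/53, f(3.9) = 50/59.
Sum = Δx · [f(1.5) + f(2.1) + f(2.7) + f(3.3) + f(3.9)].
Sum ≈ 3.30166.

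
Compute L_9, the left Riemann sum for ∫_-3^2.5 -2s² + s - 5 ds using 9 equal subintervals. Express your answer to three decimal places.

-61.337

Δs = (2.5 − (-3))/9 = 11/18.
Left endpoints: -3, -43/18, -16/9, -7/6, -5/9, 1/18, 2/3, 23/18, 17/9.
f(-3) = -26, f(-43/18) = -1523/81, f(-16/9) = -1061/81, f(-7/6) = -80/9, f(-5/9) = -500/81, f(1/18) = -401/81, f(2/3) = -47/9, f(23/18) = -566/81, f(17/9) = -830/81.
Sum = Δs · [f(-3) + f(-43/18) + f(-16/9) + ...].
Sum ≈ -61.337.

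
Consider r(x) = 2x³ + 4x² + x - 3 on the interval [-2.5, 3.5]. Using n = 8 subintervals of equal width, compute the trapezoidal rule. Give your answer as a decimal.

122.4375

Δx = (3.5 − (-2.5))/8 = 0.75.
r(-2.5) = -11.75, r(-1.75) = -3.21875, r(-1) = -2, r(-0.25) = -3.03125, r(0.5) = -1.25, r(1.25) = 8.40625, r(2) = 31, r(2.75) = 71.59375, r(3.5) = 135.25.
T_8 = (Δx/2)·[r(x_0) + 2r(x_1) + ... + 2r(x_{7}) + r(x_8)].
Sum = 122.4375.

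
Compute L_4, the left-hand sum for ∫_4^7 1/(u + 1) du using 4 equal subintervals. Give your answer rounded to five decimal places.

Δu = (7 − 4)/4 = 0.75.
Left endpoints: 4, 4.75, 5.5, 6.25.
f(4) = 0.2, f(4.75) = 4/23, f(5.5) = 2/13, f(6.25) = 4/29.
Sum = Δu · [f(4) + f(4.75) + f(5.5) + f(6.25)].
Sum ≈ 0.49927.

0.49927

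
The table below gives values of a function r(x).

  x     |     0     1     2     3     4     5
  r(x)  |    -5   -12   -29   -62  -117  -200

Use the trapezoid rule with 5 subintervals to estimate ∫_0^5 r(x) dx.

-322.5

Δx = 1.
T_5 = (1/2)·[(-5) + 2·(-12) + 2·(-29) + 2·(-62) + 2·(-117) + (-200)] = -322.5.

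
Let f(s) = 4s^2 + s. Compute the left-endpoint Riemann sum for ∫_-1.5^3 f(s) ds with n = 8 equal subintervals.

Δs = (3 − (-1.5))/8 = 0.5625.
Left endpoints: -1.5, -0.9375, -0.375, 0.1875, 0.75, 1.3125, 1.875, 2.4375.
f(-1.5) = 7.5, f(-0.9375) = 2.578125, f(-0.375) = 0.1875, f(0.1875) = 0.328125, f(0.75) = 3, f(1.3125) = 8.203125, f(1.875) = 15.9375, f(2.4375) = 26.203125.
Sum = Δs · [f(-1.5) + f(-0.9375) + f(-0.375) + ...].
Sum = 35.96484375.

35.96484375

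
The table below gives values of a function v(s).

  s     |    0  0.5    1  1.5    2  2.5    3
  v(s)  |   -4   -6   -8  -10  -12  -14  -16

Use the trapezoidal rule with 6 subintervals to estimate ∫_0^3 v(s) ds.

Δs = 0.5.
T_6 = (0.5/2)·[(-4) + 2·(-6) + 2·(-8) + 2·(-10) + 2·(-12) + 2·(-14) + (-16)] = -30.

-30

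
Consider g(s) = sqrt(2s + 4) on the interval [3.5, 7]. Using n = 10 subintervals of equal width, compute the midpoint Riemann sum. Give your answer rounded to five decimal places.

Δs = (7 − 3.5)/10 = 0.35.
Midpoints: 3.675, 4.025, 4.375, 4.725, 5.075, 5.425, 5.775, 6.125, 6.475, 6.825.
g(3.675) ≈ 3.36898, g(4.025) ≈ 3.47131, g(4.375) ≈ 3.57071, g(4.725) ≈ 3.66742, g(5.075) ≈ 3.76165, g(5.425) ≈ 3.85357, g(5.775) ≈ 3.94335, g(6.125) ≈ 4.03113, g(6.475) ≈ 4.11704, g(6.825) ≈ 4.20119.
Sum = Δs · [g(3.675) + g(4.025) + g(4.375) + ...].
Sum ≈ 13.29522.

13.29522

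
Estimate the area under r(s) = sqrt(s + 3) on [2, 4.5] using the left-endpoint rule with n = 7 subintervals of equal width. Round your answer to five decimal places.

Δs = (4.5 − 2)/7 = 5/14.
Left endpoints: 2, 33/14, 19/7, 43/14, 24/7, 53/14, 29/7.
r(2) ≈ 2.23607, r(33/14) ≈ 2.31455, r(19/7) ≈ 2.39046, r(43/14) ≈ 2.46403, r(24/7) ≈ 2.53546, r(53/14) ≈ 2.60494, r(29/7) ≈ 2.67261.
Sum = Δs · [r(2) + r(33/14) + r(19/7) + ...].
Sum ≈ 6.14933.

6.14933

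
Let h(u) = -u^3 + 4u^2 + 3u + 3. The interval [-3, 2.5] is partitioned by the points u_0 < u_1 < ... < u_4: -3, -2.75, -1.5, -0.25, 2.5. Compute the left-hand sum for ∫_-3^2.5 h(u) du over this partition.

Subinterval widths: 0.25, 1.25, 1.25, 2.75.
Left endpoints: -3, -2.75, -1.5, -0.25.
h(-3) = 57, h(-2.75) = 45.796875, h(-1.5) = 10.875, h(-0.25) = 2.515625.
Sum = Σ Δu_i · h(u_i).
Sum = 92.0078125.

92.0078125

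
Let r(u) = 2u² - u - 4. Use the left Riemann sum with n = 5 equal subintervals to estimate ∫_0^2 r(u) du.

Δu = (2 − 0)/5 = 0.4.
Left endpoints: 0, 0.4, 0.8, 1.2, 1.6.
r(0) = -4, r(0.4) = -4.08, r(0.8) = -3.52, r(1.2) = -2.32, r(1.6) = -0.48.
Sum = Δu · [r(0) + r(0.4) + r(0.8) + r(1.2) + r(1.6)].
Sum = -5.76.

-5.76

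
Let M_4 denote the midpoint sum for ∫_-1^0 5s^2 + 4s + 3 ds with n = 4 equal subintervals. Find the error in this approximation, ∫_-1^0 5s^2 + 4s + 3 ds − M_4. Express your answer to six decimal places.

0.026042

Exact integral: ∫_-1^0 f(s) ds ≈ 2.66666667.
M_4 = 2.640625.
Error ≈ 2.66666667 − 2.640625 ≈ 0.026042.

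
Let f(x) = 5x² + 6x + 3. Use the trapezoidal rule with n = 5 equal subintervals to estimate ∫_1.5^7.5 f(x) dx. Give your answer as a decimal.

884.7

Δx = (7.5 − 1.5)/5 = 1.2.
f(1.5) = 23.25, f(2.7) = 55.65, f(3.9) = 102.45, f(5.1) = 163.65, f(6.3) = 239.25, f(7.5) = 329.25.
T_5 = (Δx/2)·[f(x_0) + 2f(x_1) + ... + 2f(x_{4}) + f(x_5)].
Sum = 884.7.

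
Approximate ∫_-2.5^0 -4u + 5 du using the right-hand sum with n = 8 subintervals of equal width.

Δu = (0 − (-2.5))/8 = 0.3125.
Right endpoints: -2.1875, -1.875, -1.5625, -1.25, -0.9375, -0.625, -0.3125, 0.
f(-2.1875) = 13.75, f(-1.875) = 12.5, f(-1.5625) = 11.25, f(-1.25) = 10, f(-0.9375) = 8.75, f(-0.625) = 7.5, f(-0.3125) = 6.25, f(0) = 5.
Sum = Δu · [f(-2.1875) + f(-1.875) + f(-1.5625) + ...].
Sum = 23.4375.

23.4375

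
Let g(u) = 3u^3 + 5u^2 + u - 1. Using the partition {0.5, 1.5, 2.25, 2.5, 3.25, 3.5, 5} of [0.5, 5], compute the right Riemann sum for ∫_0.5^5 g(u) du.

1009.9609375

Subinterval widths: 1, 0.75, 0.25, 0.75, 0.25, 1.5.
Right endpoints: 1.5, 2.25, 2.5, 3.25, 3.5, 5.
g(1.5) = 21.875, g(2.25) = 60.734375, g(2.5) = 79.625, g(3.25) = 158.046875, g(3.5) = 192.375, g(5) = 504.
Sum = Σ Δu_i · g(u_i).
Sum = 1009.9609375.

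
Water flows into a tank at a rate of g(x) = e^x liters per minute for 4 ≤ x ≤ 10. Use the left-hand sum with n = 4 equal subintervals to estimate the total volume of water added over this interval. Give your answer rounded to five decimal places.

Δx = (10 − 4)/4 = 1.5.
Left endpoints: 4, 5.5, 7, 8.5.
g(4) ≈ 54.59815, g(5.5) ≈ 244.69193, g(7) ≈ 1096.63316, g(8.5) ≈ 4914.76884.
Sum = Δx · [g(4) + g(5.5) + g(7) + g(8.5)].
Sum ≈ 9466.03812.

9466.03812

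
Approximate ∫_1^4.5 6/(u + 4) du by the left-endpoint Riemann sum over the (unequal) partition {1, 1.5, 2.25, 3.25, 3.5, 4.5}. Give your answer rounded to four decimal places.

Subinterval widths: 0.5, 0.75, 1, 0.25, 1.
Left endpoints: 1, 1.5, 2.25, 3.25, 3.5.
f(1) = 1.2, f(1.5) = 12/11, f(2.25) = 0.96, f(3.25) = 24/29, f(3.5) = 0.8.
Sum = Σ Δu_i · f(u_i).
Sum ≈ 3.3851.

3.3851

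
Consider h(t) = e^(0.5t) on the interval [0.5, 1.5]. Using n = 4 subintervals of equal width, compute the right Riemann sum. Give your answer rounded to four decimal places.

Δt = (1.5 − 0.5)/4 = 0.25.
Right endpoints: 0.75, 1, 1.25, 1.5.
h(0.75) ≈ 1.4550, h(1) ≈ 1.6487, h(1.25) ≈ 1.8682, h(1.5) ≈ 2.1170.
Sum = Δt · [h(0.75) + h(1) + h(1.25) + h(1.5)].
Sum ≈ 1.7722.

1.7722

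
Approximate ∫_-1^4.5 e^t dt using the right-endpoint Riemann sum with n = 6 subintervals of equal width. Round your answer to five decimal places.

Δt = (4.5 − (-1))/6 = 11/12.
Right endpoints: -1/12, 5/6, 1.75, 8/3, 43/12, 4.5.
f(-1/12) ≈ 0.92004, f(5/6) ≈ 2.30098, f(1.75) ≈ 5.75460, f(8/3) ≈ 14.39192, f(43/12) ≈ 35.99332, f(4.5) ≈ 90.01713.
Sum = Δt · [f(-1/12) + f(5/6) + f(1.75) + ...].
Sum ≈ 136.92982.

136.92982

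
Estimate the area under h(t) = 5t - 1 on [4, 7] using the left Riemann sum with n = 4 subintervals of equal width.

Δt = (7 − 4)/4 = 0.75.
Left endpoints: 4, 4.75, 5.5, 6.25.
h(4) = 19, h(4.75) = 22.75, h(5.5) = 26.5, h(6.25) = 30.25.
Sum = Δt · [h(4) + h(4.75) + h(5.5) + h(6.25)].
Sum = 73.875.

73.875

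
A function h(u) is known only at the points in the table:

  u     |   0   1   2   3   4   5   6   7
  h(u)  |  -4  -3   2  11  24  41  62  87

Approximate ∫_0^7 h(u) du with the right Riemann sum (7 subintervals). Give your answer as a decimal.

Δu = 1.
Sum = 1·[(-3) + 2 + 11 + 24 + 41 + 62 + 87] = 224.

224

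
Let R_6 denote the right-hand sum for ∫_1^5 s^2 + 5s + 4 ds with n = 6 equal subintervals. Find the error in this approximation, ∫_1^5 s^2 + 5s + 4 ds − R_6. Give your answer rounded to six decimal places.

-14.962963

Exact integral: ∫_1^5 f(s) ds ≈ 117.33333333.
R_6 ≈ 132.29629630.
Error ≈ 117.33333333 − 132.29629630 ≈ -14.962963.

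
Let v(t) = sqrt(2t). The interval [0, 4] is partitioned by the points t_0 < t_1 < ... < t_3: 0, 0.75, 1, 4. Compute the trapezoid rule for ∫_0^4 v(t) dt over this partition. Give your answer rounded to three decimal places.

7.153

Subinterval widths: 0.75, 0.25, 3.
v(0) ≈ 0.000, v(0.75) ≈ 1.225, v(1) ≈ 1.414, v(4) ≈ 2.828.
On each subinterval the trapezoid contributes (Δt_i/2)·[v(t_{i-1}) + v(t_i)].
Sum ≈ 7.153.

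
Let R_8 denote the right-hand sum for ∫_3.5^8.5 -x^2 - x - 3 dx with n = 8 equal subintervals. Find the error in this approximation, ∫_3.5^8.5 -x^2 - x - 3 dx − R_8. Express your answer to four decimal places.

20.6380

Exact integral: ∫_3.5^8.5 f(x) dx ≈ -235.416667.
R_8 = -256.0546875.
Error ≈ -235.416667 − (-256.0546875) ≈ 20.6380.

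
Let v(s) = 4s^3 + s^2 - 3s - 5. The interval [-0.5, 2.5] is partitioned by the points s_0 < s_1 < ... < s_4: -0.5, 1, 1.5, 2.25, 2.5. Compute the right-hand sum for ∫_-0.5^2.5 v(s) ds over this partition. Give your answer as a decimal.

Subinterval widths: 1.5, 0.5, 0.75, 0.25.
Right endpoints: 1, 1.5, 2.25, 2.5.
v(1) = -3, v(1.5) = 6.25, v(2.25) = 38.875, v(2.5) = 56.25.
Sum = Σ Δs_i · v(s_i).
Sum = 41.84375.

41.84375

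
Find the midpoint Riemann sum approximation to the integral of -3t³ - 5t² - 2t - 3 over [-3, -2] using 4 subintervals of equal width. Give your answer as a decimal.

Δt = (-2 − (-3))/4 = 0.25.
Midpoints: -2.875, -2.625, -2.375, -2.125.
f(-2.875) = 16749/512, f(-2.625) = 11295/512, f(-2.375) = 7033/512, f(-2.125) = 3819/512.
Sum = Δt · [f(-2.875) + f(-2.625) + f(-2.375) + f(-2.125)].
Sum = 18.9921875.

18.9921875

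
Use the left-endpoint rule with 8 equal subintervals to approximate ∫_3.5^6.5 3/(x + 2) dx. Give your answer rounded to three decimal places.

Δx = (6.5 − 3.5)/8 = 0.375.
Left endpoints: 3.5, 3.875, 4.25, 4.625, 5, 5.375, 5.75, 6.125.
f(3.5) = 6/11, f(3.875) = 24/47, f(4.25) = 0.48, f(4.625) = 24/53, f(5) = 3/7, f(5.375) = 24/59, f(5.75) = 12/31, f(6.125) = 24/65.
Sum = Δx · [f(3.5) + f(3.875) + f(4.25) + ...].
Sum ≈ 1.343.

1.343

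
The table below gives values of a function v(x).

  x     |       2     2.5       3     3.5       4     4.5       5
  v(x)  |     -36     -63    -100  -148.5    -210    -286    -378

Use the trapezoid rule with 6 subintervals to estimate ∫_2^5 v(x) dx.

-507.25

Δx = 0.5.
T_6 = (0.5/2)·[(-36) + 2·(-63) + 2·(-100) + 2·(-148.5) + 2·(-210) + 2·(-286) + (-378)] = -507.25.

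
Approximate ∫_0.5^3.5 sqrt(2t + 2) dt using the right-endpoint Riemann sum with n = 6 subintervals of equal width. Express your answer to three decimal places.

Δt = (3.5 − 0.5)/6 = 0.5.
Right endpoints: 1, 1.5, 2, 2.5, 3, 3.5.
f(1) ≈ 2.000, f(1.5) ≈ 2.236, f(2) ≈ 2.449, f(2.5) ≈ 2.646, f(3) ≈ 2.828, f(3.5) ≈ 3.000.
Sum = Δt · [f(1) + f(1.5) + f(2) + ...].
Sum ≈ 7.580.

7.580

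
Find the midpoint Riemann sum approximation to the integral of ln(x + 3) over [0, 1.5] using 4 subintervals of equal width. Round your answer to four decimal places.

1.9732

Δx = (1.5 − 0)/4 = 0.375.
Midpoints: 0.1875, 0.5625, 0.9375, 1.3125.
f(0.1875) ≈ 1.1592, f(0.5625) ≈ 1.2705, f(0.9375) ≈ 1.3705, f(1.3125) ≈ 1.4615.
Sum = Δx · [f(0.1875) + f(0.5625) + f(0.9375) + f(1.3125)].
Sum ≈ 1.9732.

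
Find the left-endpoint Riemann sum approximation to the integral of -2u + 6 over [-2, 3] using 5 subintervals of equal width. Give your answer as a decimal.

30

Δu = (3 − (-2))/5 = 1.
Left endpoints: -2, -1, 0, 1, 2.
f(-2) = 10, f(-1) = 8, f(0) = 6, f(1) = 4, f(2) = 2.
Sum = Δu · [f(-2) + f(-1) + f(0) + f(1) + f(2)].
Sum = 30.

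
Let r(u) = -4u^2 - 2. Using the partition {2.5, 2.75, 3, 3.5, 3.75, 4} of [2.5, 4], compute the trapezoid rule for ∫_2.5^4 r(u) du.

Subinterval widths: 0.25, 0.25, 0.5, 0.25, 0.25.
r(2.5) = -27, r(2.75) = -32.25, r(3) = -38, r(3.5) = -51, r(3.75) = -58.25, r(4) = -66.
On each subinterval the trapezoid contributes (Δu_i/2)·[r(u_{i-1}) + r(u_i)].
Sum = -67.625.

-67.625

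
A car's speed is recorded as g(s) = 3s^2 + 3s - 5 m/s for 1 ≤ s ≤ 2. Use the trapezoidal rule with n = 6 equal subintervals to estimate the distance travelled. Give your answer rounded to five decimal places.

6.51389

Δs = (2 − 1)/6 = 1/6.
g(1) = 1, g(7/6) = 31/12, g(4/3) = 13/3, g(1.5) = 6.25, g(5/3) = 25/3, g(11/6) = 127/12, g(2) = 13.
T_6 = (Δs/2)·[g(s_0) + 2g(s_1) + ... + 2g(s_{5}) + g(s_6)].
Sum ≈ 6.51389.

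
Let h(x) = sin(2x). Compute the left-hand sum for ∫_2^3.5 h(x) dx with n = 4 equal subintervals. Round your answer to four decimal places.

-0.9356

Δx = (3.5 − 2)/4 = 0.375.
Left endpoints: 2, 2.375, 2.75, 3.125.
h(2) ≈ -0.7568, h(2.375) ≈ -0.9993, h(2.75) ≈ -0.7055, h(3.125) ≈ -0.0332.
Sum = Δx · [h(2) + h(2.375) + h(2.75) + h(3.125)].
Sum ≈ -0.9356.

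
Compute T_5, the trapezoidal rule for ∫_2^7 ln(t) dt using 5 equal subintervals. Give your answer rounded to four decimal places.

Δt = (7 − 2)/5 = 1.
f(2) ≈ 0.6931, f(3) ≈ 1.0986, f(4) ≈ 1.3863, f(5) ≈ 1.6094, f(6) ≈ 1.7918, f(7) ≈ 1.9459.
T_5 = (Δt/2)·[f(t_0) + 2f(t_1) + ... + 2f(t_{4}) + f(t_5)].
Sum ≈ 7.2056.

7.2056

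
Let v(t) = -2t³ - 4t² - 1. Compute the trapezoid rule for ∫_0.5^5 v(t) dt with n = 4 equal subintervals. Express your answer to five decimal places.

-502.92773

Δt = (5 − 0.5)/4 = 1.125.
v(0.5) = -2.25, v(1.625) = -20.14453125, v(2.75) = -72.84375, v(3.875) = -177.43359375, v(5) = -351.
T_4 = (Δt/2)·[v(t_0) + 2v(t_1) + 2v(t_2) + 2v(t_3) + v(t_4)].
Sum ≈ -502.92773.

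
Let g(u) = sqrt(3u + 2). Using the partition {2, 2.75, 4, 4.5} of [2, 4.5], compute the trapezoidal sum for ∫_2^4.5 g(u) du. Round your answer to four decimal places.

Subinterval widths: 0.75, 1.25, 0.5.
g(2) ≈ 2.8284, g(2.75) ≈ 3.2016, g(4) ≈ 3.7417, g(4.5) ≈ 3.9370.
On each subinterval the trapezoid contributes (Δu_i/2)·[g(u_{i-1}) + g(u_i)].
Sum ≈ 8.5204.

8.5204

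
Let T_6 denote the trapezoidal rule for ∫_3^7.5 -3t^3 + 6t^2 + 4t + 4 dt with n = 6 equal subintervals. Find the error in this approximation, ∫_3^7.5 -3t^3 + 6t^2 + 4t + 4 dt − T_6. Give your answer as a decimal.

Exact integral: ∫_3^7.5 f(t) dt = -1410.046875.
T_6 = -1427.44921875.
Error = -1410.046875 − (-1427.44921875) = 17.40234375.

17.40234375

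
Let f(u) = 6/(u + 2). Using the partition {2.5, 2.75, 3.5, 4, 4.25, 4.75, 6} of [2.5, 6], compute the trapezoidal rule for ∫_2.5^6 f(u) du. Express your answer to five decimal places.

Subinterval widths: 0.25, 0.75, 0.5, 0.25, 0.5, 1.25.
f(2.5) = 4/3, f(2.75) = 24/19, f(3.5) = 12/11, f(4) = 1, f(4.25) = 0.96, f(4.75) = 8/9, f(6) = 0.75.
On each subinterval the trapezoid contributes (Δu_i/2)·[f(u_{i-1}) + f(u_i)].
Sum ≈ 3.46159.

3.46159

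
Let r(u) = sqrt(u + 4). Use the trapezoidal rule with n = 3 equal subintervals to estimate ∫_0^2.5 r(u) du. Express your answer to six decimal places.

Δu = (2.5 − 0)/3 = 5/6.
r(0) ≈ 2.000000, r(5/6) ≈ 2.198484, r(5/3) ≈ 2.380476, r(2.5) ≈ 2.549510.
T_3 = (Δu/2)·[r(u_0) + 2r(u_1) + 2r(u_2) + r(u_3)].
Sum ≈ 5.711429.

5.711429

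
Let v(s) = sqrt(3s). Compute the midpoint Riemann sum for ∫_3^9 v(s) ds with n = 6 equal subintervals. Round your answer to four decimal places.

25.1857

Δs = (9 − 3)/6 = 1.
Midpoints: 3.5, 4.5, 5.5, 6.5, 7.5, 8.5.
v(3.5) ≈ 3.2404, v(4.5) ≈ 3.6742, v(5.5) ≈ 4.0620, v(6.5) ≈ 4.4159, v(7.5) ≈ 4.7434, v(8.5) ≈ 5.0498.
Sum = Δs · [v(3.5) + v(4.5) + v(5.5) + ...].
Sum ≈ 25.1857.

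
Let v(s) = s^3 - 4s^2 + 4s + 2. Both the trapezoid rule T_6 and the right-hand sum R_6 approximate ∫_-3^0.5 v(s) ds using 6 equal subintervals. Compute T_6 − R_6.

T_6 ≈ -68.4393808.
R_6 ≈ -46.2362558.
T_6 − R_6 = -22.203125.

-22.203125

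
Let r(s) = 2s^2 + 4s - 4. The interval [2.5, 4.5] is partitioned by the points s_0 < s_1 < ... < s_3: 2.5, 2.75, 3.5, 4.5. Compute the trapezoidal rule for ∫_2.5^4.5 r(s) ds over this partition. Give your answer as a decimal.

70.8125

Subinterval widths: 0.25, 0.75, 1.
r(2.5) = 18.5, r(2.75) = 22.125, r(3.5) = 34.5, r(4.5) = 54.5.
On each subinterval the trapezoid contributes (Δs_i/2)·[r(s_{i-1}) + r(s_i)].
Sum = 70.8125.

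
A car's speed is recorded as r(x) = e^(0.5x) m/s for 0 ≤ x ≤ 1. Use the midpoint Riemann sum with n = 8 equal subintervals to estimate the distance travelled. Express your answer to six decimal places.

1.297231

Δx = (1 − 0)/8 = 0.125.
Midpoints: 0.0625, 0.1875, 0.3125, 0.4375, 0.5625, 0.6875, 0.8125, 0.9375.
r(0.0625) ≈ 1.031743, r(0.1875) ≈ 1.098285, r(0.3125) ≈ 1.169118, r(0.4375) ≈ 1.244520, r(0.5625) ≈ 1.324785, r(0.6875) ≈ 1.410226, r(0.8125) ≈ 1.501178, r(0.9375) ≈ 1.597995.
Sum = Δx · [r(0.0625) + r(0.1875) + r(0.3125) + ...].
Sum ≈ 1.297231.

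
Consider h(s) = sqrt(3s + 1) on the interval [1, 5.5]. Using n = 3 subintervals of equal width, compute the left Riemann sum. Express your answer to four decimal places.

Δs = (5.5 − 1)/3 = 1.5.
Left endpoints: 1, 2.5, 4.
h(1) ≈ 2.0000, h(2.5) ≈ 2.9155, h(4) ≈ 3.6056.
Sum = Δs · [h(1) + h(2.5) + h(4)].
Sum ≈ 12.7815.

12.7815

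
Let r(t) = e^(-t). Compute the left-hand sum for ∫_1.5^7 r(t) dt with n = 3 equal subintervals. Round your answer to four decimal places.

0.4849

Δt = (7 − 1.5)/3 = 11/6.
Left endpoints: 1.5, 10/3, 31/6.
r(1.5) ≈ 0.2231, r(10/3) ≈ 0.0357, r(31/6) ≈ 0.0057.
Sum = Δt · [r(1.5) + r(10/3) + r(31/6)].
Sum ≈ 0.4849.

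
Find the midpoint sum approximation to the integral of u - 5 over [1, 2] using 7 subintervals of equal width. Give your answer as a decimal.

-3.5

Δu = (2 − 1)/7 = 1/7.
Midpoints: 15/14, 17/14, 19/14, 1.5, 23/14, 25/14, 27/14.
f(15/14) = -55/14, f(17/14) = -53/14, f(19/14) = -51/14, f(1.5) = -3.5, f(23/14) = -47/14, f(25/14) = -45/14, f(27/14) = -43/14.
Sum = Δu · [f(15/14) + f(17/14) + f(19/14) + ...].
Sum = -3.5.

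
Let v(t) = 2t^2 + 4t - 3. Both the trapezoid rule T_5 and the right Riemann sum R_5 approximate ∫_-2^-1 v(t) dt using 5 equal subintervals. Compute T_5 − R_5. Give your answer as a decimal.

0.2

T_5 = -4.32.
R_5 = -4.52.
T_5 − R_5 = 0.2.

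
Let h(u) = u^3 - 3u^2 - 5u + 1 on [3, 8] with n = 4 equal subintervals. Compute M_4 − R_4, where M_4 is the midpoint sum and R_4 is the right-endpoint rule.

-210.7421875

M_4 = 377.4609375.
R_4 = 588.203125.
M_4 − R_4 = -210.7421875.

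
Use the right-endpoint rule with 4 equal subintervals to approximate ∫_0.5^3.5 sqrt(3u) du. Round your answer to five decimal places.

Δu = (3.5 − 0.5)/4 = 0.75.
Right endpoints: 1.25, 2, 2.75, 3.5.
f(1.25) ≈ 1.93649, f(2) ≈ 2.44949, f(2.75) ≈ 2.87228, f(3.5) ≈ 3.24037.
Sum = Δu · [f(1.25) + f(2) + f(2.75) + f(3.5)].
Sum ≈ 7.87397.

7.87397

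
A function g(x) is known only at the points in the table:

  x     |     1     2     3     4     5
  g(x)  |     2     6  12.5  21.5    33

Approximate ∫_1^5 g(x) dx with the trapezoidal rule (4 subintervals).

57.5

Δx = 1.
T_4 = (1/2)·[2 + 2·6 + 2·12.5 + 2·21.5 + 33] = 57.5.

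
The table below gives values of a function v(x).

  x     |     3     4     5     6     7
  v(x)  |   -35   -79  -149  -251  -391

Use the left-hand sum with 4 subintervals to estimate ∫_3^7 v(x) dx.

-514

Δx = 1.
Sum = 1·[(-35) + (-79) + (-149) + (-251)] = -514.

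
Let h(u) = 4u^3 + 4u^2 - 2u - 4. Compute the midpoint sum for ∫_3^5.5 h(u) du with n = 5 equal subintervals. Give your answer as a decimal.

Δu = (5.5 − 3)/5 = 0.5.
Midpoints: 3.25, 3.75, 4.25, 4.75, 5.25.
h(3.25) = 169.0625, h(3.75) = 255.6875, h(4.25) = 366.8125, h(4.75) = 505.4375, h(5.25) = 674.5625.
Sum = Δu · [h(3.25) + h(3.75) + h(4.25) + h(4.75) + h(5.25)].
Sum = 985.78125.

985.78125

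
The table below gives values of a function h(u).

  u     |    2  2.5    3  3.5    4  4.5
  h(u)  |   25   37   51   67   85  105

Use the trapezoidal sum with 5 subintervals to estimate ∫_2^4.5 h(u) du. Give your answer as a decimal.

152.5

Δu = 0.5.
T_5 = (0.5/2)·[25 + 2·37 + 2·51 + 2·67 + 2·85 + 105] = 152.5.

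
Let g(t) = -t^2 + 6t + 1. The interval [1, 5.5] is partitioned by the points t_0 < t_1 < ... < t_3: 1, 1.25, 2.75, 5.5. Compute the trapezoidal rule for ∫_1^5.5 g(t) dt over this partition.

33.09375

Subinterval widths: 0.25, 1.5, 2.75.
g(1) = 6, g(1.25) = 6.9375, g(2.75) = 9.9375, g(5.5) = 3.75.
On each subinterval the trapezoid contributes (Δt_i/2)·[g(t_{i-1}) + g(t_i)].
Sum = 33.09375.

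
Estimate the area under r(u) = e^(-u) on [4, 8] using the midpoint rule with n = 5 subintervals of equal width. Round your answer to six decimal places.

0.017510

Δu = (8 − 4)/5 = 0.8.
Midpoints: 4.4, 5.2, 6, 6.8, 7.6.
r(4.4) ≈ 0.012277, r(5.2) ≈ 0.005517, r(6) ≈ 0.002479, r(6.8) ≈ 0.001114, r(7.6) ≈ 0.000500.
Sum = Δu · [r(4.4) + r(5.2) + r(6) + r(6.8) + r(7.6)].
Sum ≈ 0.017510.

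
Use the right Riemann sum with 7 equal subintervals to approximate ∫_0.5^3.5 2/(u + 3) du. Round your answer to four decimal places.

Δu = (3.5 − 0.5)/7 = 3/7.
Right endpoints: 13/14, 19/14, 25/14, 31/14, 37/14, 43/14, 3.5.
f(13/14) = 28/55, f(19/14) = 28/61, f(25/14) = 28/67, f(31/14) = 28/73, f(37/14) = 28/79, f(43/14) = 28/85, f(3.5) = 4/13.
Sum = Δu · [f(13/14) + f(19/14) + f(25/14) + ...].
Sum ≈ 1.1833.

1.1833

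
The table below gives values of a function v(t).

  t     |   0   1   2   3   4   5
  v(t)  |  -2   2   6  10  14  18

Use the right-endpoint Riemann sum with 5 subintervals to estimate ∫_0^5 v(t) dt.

Δt = 1.
Sum = 1·[2 + 6 + 10 + 14 + 18] = 50.

50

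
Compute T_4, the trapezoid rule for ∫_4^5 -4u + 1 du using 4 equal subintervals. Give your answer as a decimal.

Δu = (5 − 4)/4 = 0.25.
f(4) = -15, f(4.25) = -16, f(4.5) = -17, f(4.75) = -18, f(5) = -19.
T_4 = (Δu/2)·[f(u_0) + 2f(u_1) + 2f(u_2) + 2f(u_3) + f(u_4)].
Sum = -17.

-17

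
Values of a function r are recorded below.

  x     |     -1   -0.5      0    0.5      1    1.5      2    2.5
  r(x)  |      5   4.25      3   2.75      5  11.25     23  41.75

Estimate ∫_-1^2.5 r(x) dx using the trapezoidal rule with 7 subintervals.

36.3125

Δx = 0.5.
T_7 = (0.5/2)·[5 + 2·4.25 + 2·3 + 2·2.75 + 2·5 + 2·11.25 + 2·23 + 41.75] = 36.3125.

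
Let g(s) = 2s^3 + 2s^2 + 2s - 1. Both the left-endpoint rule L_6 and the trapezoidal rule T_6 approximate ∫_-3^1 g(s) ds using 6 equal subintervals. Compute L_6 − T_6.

-16

L_6 ≈ -50.518519.
T_6 ≈ -34.518519.
L_6 − T_6 = -16.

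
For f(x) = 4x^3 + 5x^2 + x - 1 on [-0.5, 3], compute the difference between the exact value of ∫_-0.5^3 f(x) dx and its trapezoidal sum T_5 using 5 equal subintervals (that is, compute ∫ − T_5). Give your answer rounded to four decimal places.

-5.7167

Exact integral: ∫_-0.5^3 f(x) dx ≈ 127.020833.
T_5 = 132.7375.
Error ≈ 127.020833 − 132.7375 ≈ -5.7167.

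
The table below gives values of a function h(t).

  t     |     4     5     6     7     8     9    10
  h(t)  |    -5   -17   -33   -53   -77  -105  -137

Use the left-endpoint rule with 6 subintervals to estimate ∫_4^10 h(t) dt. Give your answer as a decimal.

Δt = 1.
Sum = 1·[(-5) + (-17) + (-33) + (-53) + (-77) + (-105)] = -290.

-290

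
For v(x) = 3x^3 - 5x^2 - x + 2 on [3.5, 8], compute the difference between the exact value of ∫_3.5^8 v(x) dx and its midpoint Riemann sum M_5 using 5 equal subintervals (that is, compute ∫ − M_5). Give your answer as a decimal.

14.2003125

Exact integral: ∫_3.5^8 v(x) dx = 2160.703125.
M_5 = 2146.5028125.
Error = 2160.703125 − 2146.5028125 = 14.2003125.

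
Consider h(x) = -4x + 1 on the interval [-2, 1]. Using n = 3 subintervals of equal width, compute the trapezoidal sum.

Δx = (1 − (-2))/3 = 1.
h(-2) = 9, h(-1) = 5, h(0) = 1, h(1) = -3.
T_3 = (Δx/2)·[h(x_0) + 2h(x_1) + 2h(x_2) + h(x_3)].
Sum = 9.

9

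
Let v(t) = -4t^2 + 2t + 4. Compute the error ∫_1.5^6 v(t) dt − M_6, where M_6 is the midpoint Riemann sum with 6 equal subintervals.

Exact integral: ∫_1.5^6 v(t) dt = -231.75.
M_6 = -230.90625.
Error = -231.75 − (-230.90625) = -0.84375.

-0.84375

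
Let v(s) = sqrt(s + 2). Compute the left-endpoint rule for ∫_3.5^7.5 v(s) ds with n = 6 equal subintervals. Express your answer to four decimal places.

Δs = (7.5 − 3.5)/6 = 2/3.
Left endpoints: 3.5, 25/6, 29/6, 5.5, 37/6, 41/6.
v(3.5) ≈ 2.3452, v(25/6) ≈ 2.4833, v(29/6) ≈ 2.6141, v(5.5) ≈ 2.7386, v(37/6) ≈ 2.8577, v(41/6) ≈ 2.9721.
Sum = Δs · [v(3.5) + v(25/6) + v(29/6) + ...].
Sum ≈ 10.6740.

10.6740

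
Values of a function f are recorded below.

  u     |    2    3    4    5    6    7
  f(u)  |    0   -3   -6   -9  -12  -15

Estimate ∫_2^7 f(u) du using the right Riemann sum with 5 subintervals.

-45

Δu = 1.
Sum = 1·[(-3) + (-6) + (-9) + (-12) + (-15)] = -45.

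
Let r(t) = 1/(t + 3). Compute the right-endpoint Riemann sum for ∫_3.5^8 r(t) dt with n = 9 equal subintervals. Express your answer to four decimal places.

0.5107

Δt = (8 − 3.5)/9 = 0.5.
Right endpoints: 4, 4.5, 5, 5.5, 6, 6.5, 7, 7.5, 8.
r(4) = 1/7, r(4.5) = 2/15, r(5) = 0.125, r(5.5) = 2/17, r(6) = 1/9, r(6.5) = 2/19, r(7) = 0.1, r(7.5) = 2/21, r(8) = 1/11.
Sum = Δt · [r(4) + r(4.5) + r(5) + ...].
Sum ≈ 0.5107.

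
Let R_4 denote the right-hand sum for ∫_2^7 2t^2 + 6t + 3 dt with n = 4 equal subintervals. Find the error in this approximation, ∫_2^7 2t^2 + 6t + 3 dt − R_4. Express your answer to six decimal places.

Exact integral: ∫_2^7 f(t) dt ≈ 373.33333333.
R_4 = 450.9375.
Error ≈ 373.33333333 − 450.9375 ≈ -77.604167.

-77.604167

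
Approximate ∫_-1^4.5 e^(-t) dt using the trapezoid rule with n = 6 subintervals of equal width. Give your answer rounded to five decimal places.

2.89413

Δt = (4.5 − (-1))/6 = 11/12.
f(-1) ≈ 2.71828, f(-1/12) ≈ 1.08690, f(5/6) ≈ 0.43460, f(1.75) ≈ 0.17377, f(8/3) ≈ 0.06948, f(43/12) ≈ 0.02778, f(4.5) ≈ 0.01111.
T_6 = (Δt/2)·[f(t_0) + 2f(t_1) + ... + 2f(t_{5}) + f(t_6)].
Sum ≈ 2.89413.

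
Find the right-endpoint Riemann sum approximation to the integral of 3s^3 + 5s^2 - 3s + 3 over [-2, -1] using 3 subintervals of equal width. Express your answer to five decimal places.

Δs = (-1 − (-2))/3 = 1/3.
Right endpoints: -5/3, -4/3, -1.
f(-5/3) = 8, f(-4/3) = 79/9, f(-1) = 8.
Sum = Δs · [f(-5/3) + f(-4/3) + f(-1)].
Sum ≈ 8.25926.

8.25926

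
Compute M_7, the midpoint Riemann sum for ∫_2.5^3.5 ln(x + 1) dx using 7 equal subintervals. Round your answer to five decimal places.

1.38373

Δx = (3.5 − 2.5)/7 = 1/7.
Midpoints: 18/7, 19/7, 20/7, 3, 22/7, 23/7, 24/7.
f(18/7) ≈ 1.27297, f(19/7) ≈ 1.31219, f(20/7) ≈ 1.34993, f(3) ≈ 1.38629, f(22/7) ≈ 1.42139, f(23/7) ≈ 1.45529, f(24/7) ≈ 1.48808.
Sum = Δx · [f(18/7) + f(19/7) + f(20/7) + ...].
Sum ≈ 1.38373.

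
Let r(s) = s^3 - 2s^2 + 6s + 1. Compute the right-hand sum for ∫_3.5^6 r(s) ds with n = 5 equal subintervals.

281.25

Δs = (6 − 3.5)/5 = 0.5.
Right endpoints: 4, 4.5, 5, 5.5, 6.
r(4) = 57, r(4.5) = 78.625, r(5) = 106, r(5.5) = 139.875, r(6) = 181.
Sum = Δs · [r(4) + r(4.5) + r(5) + r(5.5) + r(6)].
Sum = 281.25.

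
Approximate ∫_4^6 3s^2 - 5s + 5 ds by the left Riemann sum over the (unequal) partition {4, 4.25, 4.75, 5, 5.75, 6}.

99.5625

Subinterval widths: 0.25, 0.5, 0.25, 0.75, 0.25.
Left endpoints: 4, 4.25, 4.75, 5, 5.75.
f(4) = 33, f(4.25) = 37.9375, f(4.75) = 48.9375, f(5) = 55, f(5.75) = 75.4375.
Sum = Σ Δs_i · f(s_i).
Sum = 99.5625.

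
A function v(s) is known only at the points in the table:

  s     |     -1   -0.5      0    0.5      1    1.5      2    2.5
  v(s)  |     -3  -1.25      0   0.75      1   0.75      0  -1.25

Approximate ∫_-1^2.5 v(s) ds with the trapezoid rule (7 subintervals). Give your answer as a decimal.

-0.4375

Δs = 0.5.
T_7 = (0.5/2)·[(-3) + 2·(-1.25) + 2·0 + 2·0.75 + 2·1 + 2·0.75 + 2·0 + (-1.25)] = -0.4375.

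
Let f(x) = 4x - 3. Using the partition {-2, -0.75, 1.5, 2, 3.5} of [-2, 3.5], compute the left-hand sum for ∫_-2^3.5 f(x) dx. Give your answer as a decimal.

Subinterval widths: 1.25, 2.25, 0.5, 1.5.
Left endpoints: -2, -0.75, 1.5, 2.
f(-2) = -11, f(-0.75) = -6, f(1.5) = 3, f(2) = 5.
Sum = Σ Δx_i · f(x_i).
Sum = -18.25.

-18.25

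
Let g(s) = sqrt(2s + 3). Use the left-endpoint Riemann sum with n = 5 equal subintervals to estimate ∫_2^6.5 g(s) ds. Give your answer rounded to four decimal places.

Δs = (6.5 − 2)/5 = 0.9.
Left endpoints: 2, 2.9, 3.8, 4.7, 5.6.
g(2) ≈ 2.6458, g(2.9) ≈ 2.9665, g(3.8) ≈ 3.2558, g(4.7) ≈ 3.5214, g(5.6) ≈ 3.7683.
Sum = Δs · [g(2) + g(2.9) + g(3.8) + g(4.7) + g(5.6)].
Sum ≈ 14.5419.

14.5419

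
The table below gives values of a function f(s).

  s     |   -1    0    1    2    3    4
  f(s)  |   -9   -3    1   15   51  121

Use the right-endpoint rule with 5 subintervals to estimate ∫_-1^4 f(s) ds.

Δs = 1.
Sum = 1·[(-3) + 1 + 15 + 51 + 121] = 185.

185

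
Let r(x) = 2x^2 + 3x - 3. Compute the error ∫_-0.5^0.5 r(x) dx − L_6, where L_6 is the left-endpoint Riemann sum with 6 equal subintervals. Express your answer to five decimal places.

Exact integral: ∫_-0.5^0.5 r(x) dx ≈ -2.8333333.
L_6 ≈ -3.0740741.
Error ≈ -2.8333333 − (-3.0740741) ≈ 0.24074.

0.24074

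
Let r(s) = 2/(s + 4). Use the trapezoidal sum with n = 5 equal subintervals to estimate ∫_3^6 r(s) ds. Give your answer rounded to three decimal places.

0.714

Δs = (6 − 3)/5 = 0.6.
r(3) = 2/7, r(3.6) = 5/19, r(4.2) = 10/41, r(4.8) = 5/22, r(5.4) = 10/47, r(6) = 0.2.
T_5 = (Δs/2)·[r(s_0) + 2r(s_1) + ... + 2r(s_{4}) + r(s_5)].
Sum ≈ 0.714.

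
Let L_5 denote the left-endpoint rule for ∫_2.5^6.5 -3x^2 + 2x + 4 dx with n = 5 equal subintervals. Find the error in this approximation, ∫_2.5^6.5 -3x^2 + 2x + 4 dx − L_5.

-38.72

Exact integral: ∫_2.5^6.5 f(x) dx = -207.
L_5 = -168.28.
Error = -207 − (-168.28) = -38.72.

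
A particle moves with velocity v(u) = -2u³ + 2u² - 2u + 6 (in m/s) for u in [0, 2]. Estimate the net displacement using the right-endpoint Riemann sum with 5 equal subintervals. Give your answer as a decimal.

Δu = (2 − 0)/5 = 0.4.
Right endpoints: 0.4, 0.8, 1.2, 1.6, 2.
v(0.4) = 5.392, v(0.8) = 4.656, v(1.2) = 3.024, v(1.6) = -0.272, v(2) = -6.
Sum = Δu · [v(0.4) + v(0.8) + v(1.2) + v(1.6) + v(2)].
Sum = 2.72.

2.72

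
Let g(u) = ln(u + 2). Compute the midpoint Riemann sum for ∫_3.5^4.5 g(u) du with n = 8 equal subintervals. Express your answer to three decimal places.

1.791

Δu = (4.5 − 3.5)/8 = 0.125.
Midpoints: 3.5625, 3.6875, 3.8125, 3.9375, 4.0625, 4.1875, 4.3125, 4.4375.
g(3.5625) ≈ 1.716, g(3.6875) ≈ 1.738, g(3.8125) ≈ 1.760, g(3.9375) ≈ 1.781, g(4.0625) ≈ 1.802, g(4.1875) ≈ 1.823, g(4.3125) ≈ 1.843, g(4.4375) ≈ 1.862.
Sum = Δu · [g(3.5625) + g(3.6875) + g(3.8125) + ...].
Sum ≈ 1.791.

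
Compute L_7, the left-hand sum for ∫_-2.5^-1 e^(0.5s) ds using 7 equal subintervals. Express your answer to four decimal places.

Δs = (-1 − (-2.5))/7 = 3/14.
Left endpoints: -2.5, -16/7, -29/14, -13/7, -23/14, -10/7, -17/14.
f(-2.5) ≈ 0.2865, f(-16/7) ≈ 0.3189, f(-29/14) ≈ 0.3550, f(-13/7) ≈ 0.3951, f(-23/14) ≈ 0.4398, f(-10/7) ≈ 0.4895, f(-17/14) ≈ 0.5449.
Sum = Δs · [f(-2.5) + f(-16/7) + f(-29/14) + ...].
Sum ≈ 0.6064.

0.6064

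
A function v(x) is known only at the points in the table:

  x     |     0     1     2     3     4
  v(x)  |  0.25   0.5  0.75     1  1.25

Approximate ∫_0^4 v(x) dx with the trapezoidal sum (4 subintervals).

Δx = 1.
T_4 = (1/2)·[0.25 + 2·0.5 + 2·0.75 + 2·1 + 1.25] = 3.

3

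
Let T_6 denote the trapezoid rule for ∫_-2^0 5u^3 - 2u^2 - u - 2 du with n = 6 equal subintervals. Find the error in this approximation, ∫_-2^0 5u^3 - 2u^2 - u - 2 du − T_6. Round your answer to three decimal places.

Exact integral: ∫_-2^0 f(u) du ≈ -27.33333.
T_6 ≈ -27.96296.
Error ≈ -27.33333 − (-27.96296) ≈ 0.630.

0.630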